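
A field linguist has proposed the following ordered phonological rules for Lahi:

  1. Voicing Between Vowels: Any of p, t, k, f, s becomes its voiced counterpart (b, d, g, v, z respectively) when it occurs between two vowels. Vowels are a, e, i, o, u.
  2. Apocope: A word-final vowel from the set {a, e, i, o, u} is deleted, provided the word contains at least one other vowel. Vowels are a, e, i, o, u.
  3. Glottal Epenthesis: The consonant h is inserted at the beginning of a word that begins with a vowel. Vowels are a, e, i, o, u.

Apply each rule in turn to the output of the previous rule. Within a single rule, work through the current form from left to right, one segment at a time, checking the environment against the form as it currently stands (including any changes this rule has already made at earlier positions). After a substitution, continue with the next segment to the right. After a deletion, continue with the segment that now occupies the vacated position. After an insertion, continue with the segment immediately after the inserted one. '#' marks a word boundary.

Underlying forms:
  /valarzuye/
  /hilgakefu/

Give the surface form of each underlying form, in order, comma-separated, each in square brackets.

[valarzuy], [hilgagev]

/valarzuye/:
  1 Voicing Between Vowels: no change — [valarzuye]
  2 Apocope: [valarzuye] → [valarzuy]
  3 Glottal Epenthesis: no change — [valarzuy]
/hilgakefu/:
  1 Voicing Between Vowels: [hilgakefu] → [hilgagevu]
  2 Apocope: [hilgagevu] → [hilgagev]
  3 Glottal Epenthesis: no change — [hilgagev]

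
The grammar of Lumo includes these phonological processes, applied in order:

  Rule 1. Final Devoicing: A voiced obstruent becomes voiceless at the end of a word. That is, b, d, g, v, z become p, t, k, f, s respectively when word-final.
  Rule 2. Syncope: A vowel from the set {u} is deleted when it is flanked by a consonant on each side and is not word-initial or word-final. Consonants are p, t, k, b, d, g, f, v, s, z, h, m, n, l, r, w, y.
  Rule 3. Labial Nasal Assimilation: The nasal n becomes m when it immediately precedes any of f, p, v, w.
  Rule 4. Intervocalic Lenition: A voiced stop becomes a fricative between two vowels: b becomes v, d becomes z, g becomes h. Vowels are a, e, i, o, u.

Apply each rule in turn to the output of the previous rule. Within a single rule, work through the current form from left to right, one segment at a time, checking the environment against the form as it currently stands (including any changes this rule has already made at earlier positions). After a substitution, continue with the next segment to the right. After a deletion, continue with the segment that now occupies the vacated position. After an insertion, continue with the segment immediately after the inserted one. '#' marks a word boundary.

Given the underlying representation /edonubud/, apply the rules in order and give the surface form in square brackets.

Rule 1 Final Devoicing: [edonubud] → [edonubut]
Rule 2 Syncope: [edonubut] → [edonbt]
Rule 3 Labial Nasal Assimilation: no change — [edonbt]
Rule 4 Intervocalic Lenition: [edonbt] → [ezonbt]

[ezonbt]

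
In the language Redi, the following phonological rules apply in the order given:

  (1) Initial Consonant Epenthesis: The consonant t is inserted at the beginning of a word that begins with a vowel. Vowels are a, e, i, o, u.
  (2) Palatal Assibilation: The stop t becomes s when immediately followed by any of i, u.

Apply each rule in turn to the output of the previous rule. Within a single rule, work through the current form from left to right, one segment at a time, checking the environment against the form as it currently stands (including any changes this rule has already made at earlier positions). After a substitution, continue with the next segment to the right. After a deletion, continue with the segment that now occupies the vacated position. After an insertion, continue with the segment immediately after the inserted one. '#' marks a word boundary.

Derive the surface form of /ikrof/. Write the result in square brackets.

[sikrof]

(1) Initial Consonant Epenthesis: [ikrof] → [tikrof]
(2) Palatal Assibilation: [tikrof] → [sikrof]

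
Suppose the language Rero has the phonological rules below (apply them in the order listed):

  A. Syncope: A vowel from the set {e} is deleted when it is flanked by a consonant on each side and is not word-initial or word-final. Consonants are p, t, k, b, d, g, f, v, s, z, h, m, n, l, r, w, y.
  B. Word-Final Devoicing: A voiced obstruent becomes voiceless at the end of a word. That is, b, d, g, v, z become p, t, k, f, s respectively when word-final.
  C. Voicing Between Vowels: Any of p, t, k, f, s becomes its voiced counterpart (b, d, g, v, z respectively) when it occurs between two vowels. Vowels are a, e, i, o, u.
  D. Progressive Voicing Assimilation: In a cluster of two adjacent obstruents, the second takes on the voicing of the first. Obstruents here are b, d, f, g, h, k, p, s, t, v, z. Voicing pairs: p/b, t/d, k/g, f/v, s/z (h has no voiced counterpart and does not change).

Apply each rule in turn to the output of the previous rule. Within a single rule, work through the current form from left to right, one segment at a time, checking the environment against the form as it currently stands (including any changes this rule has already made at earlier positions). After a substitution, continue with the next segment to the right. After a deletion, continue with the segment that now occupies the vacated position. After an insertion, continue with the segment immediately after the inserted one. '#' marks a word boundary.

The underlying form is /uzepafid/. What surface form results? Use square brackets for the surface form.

A Syncope: [uzepafid] → [uzpafid]
B Word-Final Devoicing: [uzpafid] → [uzpafit]
C Voicing Between Vowels: [uzpafit] → [uzpavit]
D Progressive Voicing Assimilation: [uzpavit] → [uzbavit]

[uzbavit]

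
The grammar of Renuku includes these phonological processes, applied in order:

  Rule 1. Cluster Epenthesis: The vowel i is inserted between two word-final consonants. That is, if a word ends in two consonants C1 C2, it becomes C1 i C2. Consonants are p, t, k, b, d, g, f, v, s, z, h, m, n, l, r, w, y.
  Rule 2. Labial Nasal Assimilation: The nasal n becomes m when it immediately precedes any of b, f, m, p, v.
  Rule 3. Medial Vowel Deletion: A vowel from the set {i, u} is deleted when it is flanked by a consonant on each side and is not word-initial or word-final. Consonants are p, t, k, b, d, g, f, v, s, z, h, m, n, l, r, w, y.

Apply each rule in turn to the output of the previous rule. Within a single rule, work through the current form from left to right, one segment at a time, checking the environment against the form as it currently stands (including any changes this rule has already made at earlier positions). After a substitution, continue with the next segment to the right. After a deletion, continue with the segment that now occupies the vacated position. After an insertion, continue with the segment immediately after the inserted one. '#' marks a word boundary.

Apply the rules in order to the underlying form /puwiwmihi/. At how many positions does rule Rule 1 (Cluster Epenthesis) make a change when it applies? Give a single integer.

0

Rule 1 Cluster Epenthesis: no change — [puwiwmihi]
Rule 2 Labial Nasal Assimilation: no change — [puwiwmihi]
Rule 3 Medial Vowel Deletion: [puwiwmihi] → [pwwmhi]
Rule Rule 1 changed 0 position(s).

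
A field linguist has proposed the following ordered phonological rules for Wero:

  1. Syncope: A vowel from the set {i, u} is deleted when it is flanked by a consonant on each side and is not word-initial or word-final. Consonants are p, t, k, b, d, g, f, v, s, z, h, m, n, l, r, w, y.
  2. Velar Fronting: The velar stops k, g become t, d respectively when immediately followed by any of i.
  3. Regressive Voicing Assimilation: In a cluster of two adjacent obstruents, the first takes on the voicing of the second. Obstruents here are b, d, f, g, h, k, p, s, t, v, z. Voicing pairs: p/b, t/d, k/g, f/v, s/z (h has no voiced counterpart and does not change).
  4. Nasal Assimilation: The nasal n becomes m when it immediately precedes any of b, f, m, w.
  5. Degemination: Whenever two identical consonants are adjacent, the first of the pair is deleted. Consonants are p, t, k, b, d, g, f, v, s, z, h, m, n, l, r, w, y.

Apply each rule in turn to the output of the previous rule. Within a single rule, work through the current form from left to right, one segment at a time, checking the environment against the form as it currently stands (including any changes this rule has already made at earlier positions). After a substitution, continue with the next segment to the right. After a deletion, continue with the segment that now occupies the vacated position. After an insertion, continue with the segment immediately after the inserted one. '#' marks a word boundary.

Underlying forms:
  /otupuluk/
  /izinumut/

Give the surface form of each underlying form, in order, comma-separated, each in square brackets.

/otupuluk/:
  1 Syncope: [otupuluk] → [otplk]
  2 Velar Fronting: no change — [otplk]
  3 Regressive Voicing Assimilation: no change — [otplk]
  4 Nasal Assimilation: no change — [otplk]
  5 Degemination: no change — [otplk]
/izinumut/:
  1 Syncope: [izinumut] → [iznmt]
  2 Velar Fronting: no change — [iznmt]
  3 Regressive Voicing Assimilation: no change — [iznmt]
  4 Nasal Assimilation: [iznmt] → [izmmt]
  5 Degemination: [izmmt] → [izmt]

[otplk], [izmt]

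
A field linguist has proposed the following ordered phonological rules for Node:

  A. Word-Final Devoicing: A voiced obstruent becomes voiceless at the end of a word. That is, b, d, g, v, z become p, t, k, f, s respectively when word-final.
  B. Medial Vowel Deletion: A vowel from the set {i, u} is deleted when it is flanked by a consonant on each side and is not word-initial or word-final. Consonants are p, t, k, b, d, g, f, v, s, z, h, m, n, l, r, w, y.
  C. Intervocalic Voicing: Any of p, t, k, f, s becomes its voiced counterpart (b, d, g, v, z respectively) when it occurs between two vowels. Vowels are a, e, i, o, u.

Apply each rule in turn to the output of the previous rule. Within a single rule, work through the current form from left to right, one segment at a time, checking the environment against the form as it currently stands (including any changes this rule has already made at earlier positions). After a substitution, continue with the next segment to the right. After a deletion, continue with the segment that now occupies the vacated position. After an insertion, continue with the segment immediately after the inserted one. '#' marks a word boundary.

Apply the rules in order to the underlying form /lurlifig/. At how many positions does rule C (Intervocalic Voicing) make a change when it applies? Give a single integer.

0

A Word-Final Devoicing: [lurlifig] → [lurlifik]
B Medial Vowel Deletion: [lurlifik] → [lrlfk]
C Intervocalic Voicing: no change — [lrlfk]
Rule C changed 0 position(s).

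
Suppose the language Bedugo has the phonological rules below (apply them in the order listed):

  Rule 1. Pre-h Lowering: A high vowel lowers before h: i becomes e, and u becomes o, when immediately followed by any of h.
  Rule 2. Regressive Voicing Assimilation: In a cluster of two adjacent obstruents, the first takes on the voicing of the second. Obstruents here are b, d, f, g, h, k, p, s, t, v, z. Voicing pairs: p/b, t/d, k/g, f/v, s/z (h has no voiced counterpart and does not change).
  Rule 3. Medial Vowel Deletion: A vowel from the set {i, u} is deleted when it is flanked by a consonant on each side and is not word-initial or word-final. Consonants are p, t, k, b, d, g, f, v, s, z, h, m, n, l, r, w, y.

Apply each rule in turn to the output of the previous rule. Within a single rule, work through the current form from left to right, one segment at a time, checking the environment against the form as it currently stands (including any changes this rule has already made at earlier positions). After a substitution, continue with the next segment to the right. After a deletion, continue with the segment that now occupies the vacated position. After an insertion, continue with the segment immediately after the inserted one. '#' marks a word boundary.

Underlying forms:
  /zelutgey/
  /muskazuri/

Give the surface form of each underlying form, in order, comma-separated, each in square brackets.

/zelutgey/:
  Rule 1 Pre-h Lowering: no change — [zelutgey]
  Rule 2 Regressive Voicing Assimilation: [zelutgey] → [zeludgey]
  Rule 3 Medial Vowel Deletion: [zeludgey] → [zeldgey]
/muskazuri/:
  Rule 1 Pre-h Lowering: no change — [muskazuri]
  Rule 2 Regressive Voicing Assimilation: no change — [muskazuri]
  Rule 3 Medial Vowel Deletion: [muskazuri] → [mskazri]

[zeldgey], [mskazri]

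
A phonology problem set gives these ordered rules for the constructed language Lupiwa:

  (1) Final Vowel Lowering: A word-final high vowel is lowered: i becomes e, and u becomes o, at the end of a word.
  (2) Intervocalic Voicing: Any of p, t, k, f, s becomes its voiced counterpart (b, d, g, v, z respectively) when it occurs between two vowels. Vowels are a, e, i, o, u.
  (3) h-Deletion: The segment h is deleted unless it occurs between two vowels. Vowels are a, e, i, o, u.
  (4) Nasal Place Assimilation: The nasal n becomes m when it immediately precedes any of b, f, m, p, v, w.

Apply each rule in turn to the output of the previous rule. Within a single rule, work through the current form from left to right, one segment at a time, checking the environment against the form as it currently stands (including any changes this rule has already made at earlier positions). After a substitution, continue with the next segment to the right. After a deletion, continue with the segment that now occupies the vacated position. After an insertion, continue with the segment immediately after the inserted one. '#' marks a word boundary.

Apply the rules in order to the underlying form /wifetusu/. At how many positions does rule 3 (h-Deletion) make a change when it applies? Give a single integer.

0

(1) Final Vowel Lowering: [wifetusu] → [wifetuso]
(2) Intervocalic Voicing: [wifetuso] → [wiveduzo]
(3) h-Deletion: no change — [wiveduzo]
(4) Nasal Place Assimilation: no change — [wiveduzo]
Rule 3 changed 0 position(s).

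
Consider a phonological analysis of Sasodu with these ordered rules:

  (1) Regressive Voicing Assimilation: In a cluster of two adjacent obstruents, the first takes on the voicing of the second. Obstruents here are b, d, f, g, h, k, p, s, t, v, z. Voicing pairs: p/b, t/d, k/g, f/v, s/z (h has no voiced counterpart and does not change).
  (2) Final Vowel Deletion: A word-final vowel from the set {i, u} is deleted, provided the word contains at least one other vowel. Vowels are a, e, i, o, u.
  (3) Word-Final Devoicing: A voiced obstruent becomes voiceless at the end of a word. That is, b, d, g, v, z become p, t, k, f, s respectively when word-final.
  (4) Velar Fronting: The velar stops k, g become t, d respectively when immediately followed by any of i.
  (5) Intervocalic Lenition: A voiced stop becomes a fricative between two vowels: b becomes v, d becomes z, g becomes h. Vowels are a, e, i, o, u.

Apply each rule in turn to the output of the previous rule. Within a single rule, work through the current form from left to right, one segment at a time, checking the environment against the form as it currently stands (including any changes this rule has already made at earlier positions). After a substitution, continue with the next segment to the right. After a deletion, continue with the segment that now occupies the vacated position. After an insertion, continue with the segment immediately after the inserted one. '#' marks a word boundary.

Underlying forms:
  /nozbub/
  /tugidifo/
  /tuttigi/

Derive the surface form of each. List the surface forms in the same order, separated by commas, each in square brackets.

[nozbup], [tuzizifo], [tuttik]

/nozbub/:
  (1) Regressive Voicing Assimilation: no change — [nozbub]
  (2) Final Vowel Deletion: no change — [nozbub]
  (3) Word-Final Devoicing: [nozbub] → [nozbup]
  (4) Velar Fronting: no change — [nozbup]
  (5) Intervocalic Lenition: no change — [nozbup]
/tugidifo/:
  (1) Regressive Voicing Assimilation: no change — [tugidifo]
  (2) Final Vowel Deletion: no change — [tugidifo]
  (3) Word-Final Devoicing: no change — [tugidifo]
  (4) Velar Fronting: [tugidifo] → [tudidifo]
  (5) Intervocalic Lenition: [tudidifo] → [tuzizifo]
/tuttigi/:
  (1) Regressive Voicing Assimilation: no change — [tuttigi]
  (2) Final Vowel Deletion: [tuttigi] → [tuttig]
  (3) Word-Final Devoicing: [tuttig] → [tuttik]
  (4) Velar Fronting: no change — [tuttik]
  (5) Intervocalic Lenition: no change — [tuttik]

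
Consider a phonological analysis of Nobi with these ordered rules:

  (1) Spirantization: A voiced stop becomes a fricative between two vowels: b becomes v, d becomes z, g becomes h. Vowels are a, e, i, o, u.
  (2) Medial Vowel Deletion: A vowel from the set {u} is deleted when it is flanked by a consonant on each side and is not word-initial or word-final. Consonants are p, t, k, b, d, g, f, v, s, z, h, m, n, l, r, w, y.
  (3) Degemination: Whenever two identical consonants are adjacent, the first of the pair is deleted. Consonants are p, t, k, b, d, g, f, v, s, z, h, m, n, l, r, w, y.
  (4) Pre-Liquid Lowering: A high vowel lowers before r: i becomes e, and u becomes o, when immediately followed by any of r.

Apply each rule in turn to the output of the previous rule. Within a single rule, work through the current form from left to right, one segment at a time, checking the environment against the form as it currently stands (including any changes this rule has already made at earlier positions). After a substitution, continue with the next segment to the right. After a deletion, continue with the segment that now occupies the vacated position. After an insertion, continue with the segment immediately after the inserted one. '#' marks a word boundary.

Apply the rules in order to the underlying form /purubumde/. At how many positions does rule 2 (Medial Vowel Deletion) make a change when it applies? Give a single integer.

(1) Spirantization: [purubumde] → [puruvumde]
(2) Medial Vowel Deletion: [puruvumde] → [prvmde]
(3) Degemination: no change — [prvmde]
(4) Pre-Liquid Lowering: no change — [prvmde]
Rule 2 changed 3 position(s).

3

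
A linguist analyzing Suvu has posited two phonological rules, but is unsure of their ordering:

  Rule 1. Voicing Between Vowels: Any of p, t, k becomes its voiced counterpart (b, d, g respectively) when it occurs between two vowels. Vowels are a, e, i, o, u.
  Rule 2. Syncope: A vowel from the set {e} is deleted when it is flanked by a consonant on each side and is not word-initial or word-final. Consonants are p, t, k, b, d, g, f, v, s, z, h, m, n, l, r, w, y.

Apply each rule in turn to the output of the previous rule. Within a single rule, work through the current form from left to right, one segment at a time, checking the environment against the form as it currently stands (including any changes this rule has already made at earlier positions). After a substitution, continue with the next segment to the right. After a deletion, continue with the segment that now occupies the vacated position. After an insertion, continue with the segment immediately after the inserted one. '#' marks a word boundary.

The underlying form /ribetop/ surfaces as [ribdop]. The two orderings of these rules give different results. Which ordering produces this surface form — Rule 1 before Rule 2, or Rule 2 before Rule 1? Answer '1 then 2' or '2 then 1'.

Order 1 then 2:
  1 Voicing Between Vowels: [ribetop] → [ribedop]
  2 Syncope: [ribedop] → [ribdop]
  result: [ribdop]
Order 2 then 1:
  2 Syncope: [ribetop] → [ribtop]
  1 Voicing Between Vowels: no change — [ribtop]
  result: [ribtop]

1 then 2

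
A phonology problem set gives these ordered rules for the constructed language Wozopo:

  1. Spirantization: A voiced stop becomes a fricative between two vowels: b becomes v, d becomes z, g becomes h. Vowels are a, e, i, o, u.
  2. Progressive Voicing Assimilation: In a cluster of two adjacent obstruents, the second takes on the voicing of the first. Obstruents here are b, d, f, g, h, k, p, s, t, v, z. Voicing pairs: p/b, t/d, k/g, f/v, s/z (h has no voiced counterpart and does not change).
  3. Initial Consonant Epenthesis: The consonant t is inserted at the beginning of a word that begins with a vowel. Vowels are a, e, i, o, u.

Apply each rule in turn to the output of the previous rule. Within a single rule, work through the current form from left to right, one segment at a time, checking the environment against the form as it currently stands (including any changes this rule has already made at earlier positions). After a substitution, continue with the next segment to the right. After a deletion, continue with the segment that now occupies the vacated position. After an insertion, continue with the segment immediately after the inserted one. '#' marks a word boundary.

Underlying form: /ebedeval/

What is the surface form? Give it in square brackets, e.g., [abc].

[tevezeval]

1 Spirantization: [ebedeval] → [evezeval]
2 Progressive Voicing Assimilation: no change — [evezeval]
3 Initial Consonant Epenthesis: [evezeval] → [tevezeval]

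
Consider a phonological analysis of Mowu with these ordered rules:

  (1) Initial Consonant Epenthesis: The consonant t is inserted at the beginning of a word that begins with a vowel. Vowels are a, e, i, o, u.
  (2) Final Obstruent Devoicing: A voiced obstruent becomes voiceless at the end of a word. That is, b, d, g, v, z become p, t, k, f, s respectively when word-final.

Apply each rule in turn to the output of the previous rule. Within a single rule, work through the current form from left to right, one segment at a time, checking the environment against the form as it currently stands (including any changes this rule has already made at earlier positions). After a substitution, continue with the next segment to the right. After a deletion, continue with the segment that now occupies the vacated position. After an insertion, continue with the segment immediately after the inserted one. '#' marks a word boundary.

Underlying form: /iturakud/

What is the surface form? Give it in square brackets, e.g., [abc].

(1) Initial Consonant Epenthesis: [iturakud] → [titurakud]
(2) Final Obstruent Devoicing: [titurakud] → [titurakut]

[titurakut]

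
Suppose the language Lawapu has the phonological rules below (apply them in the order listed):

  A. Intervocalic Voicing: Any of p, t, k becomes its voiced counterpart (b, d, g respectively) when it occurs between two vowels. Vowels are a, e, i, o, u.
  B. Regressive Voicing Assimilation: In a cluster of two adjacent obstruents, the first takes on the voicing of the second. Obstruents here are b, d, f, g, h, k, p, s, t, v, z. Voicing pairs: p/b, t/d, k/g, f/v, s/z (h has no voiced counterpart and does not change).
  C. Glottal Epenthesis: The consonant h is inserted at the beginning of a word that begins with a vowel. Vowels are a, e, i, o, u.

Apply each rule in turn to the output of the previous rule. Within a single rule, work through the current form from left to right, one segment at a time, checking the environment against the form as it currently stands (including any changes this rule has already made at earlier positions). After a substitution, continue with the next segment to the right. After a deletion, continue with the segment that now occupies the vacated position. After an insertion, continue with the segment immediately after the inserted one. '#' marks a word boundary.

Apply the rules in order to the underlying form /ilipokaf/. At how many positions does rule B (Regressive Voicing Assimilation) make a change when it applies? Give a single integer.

A Intervocalic Voicing: [ilipokaf] → [ilibogaf]
B Regressive Voicing Assimilation: no change — [ilibogaf]
C Glottal Epenthesis: [ilibogaf] → [hilibogaf]
Rule B changed 0 position(s).

0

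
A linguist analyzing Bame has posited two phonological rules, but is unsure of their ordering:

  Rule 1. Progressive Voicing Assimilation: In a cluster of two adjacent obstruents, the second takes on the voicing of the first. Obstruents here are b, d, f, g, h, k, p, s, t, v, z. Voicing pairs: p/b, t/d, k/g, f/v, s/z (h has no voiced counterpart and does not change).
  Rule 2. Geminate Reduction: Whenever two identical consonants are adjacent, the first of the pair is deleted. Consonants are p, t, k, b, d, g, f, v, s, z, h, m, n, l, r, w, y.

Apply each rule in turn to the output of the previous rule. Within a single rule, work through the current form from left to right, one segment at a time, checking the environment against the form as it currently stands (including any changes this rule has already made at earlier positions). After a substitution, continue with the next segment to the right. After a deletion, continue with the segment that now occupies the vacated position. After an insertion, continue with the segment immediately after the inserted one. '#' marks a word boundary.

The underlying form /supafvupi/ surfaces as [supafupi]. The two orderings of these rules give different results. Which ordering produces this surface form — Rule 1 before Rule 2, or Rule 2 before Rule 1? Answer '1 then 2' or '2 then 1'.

Order 1 then 2:
  1 Progressive Voicing Assimilation: [supafvupi] → [supaffupi]
  2 Geminate Reduction: [supaffupi] → [supafupi]
  result: [supafupi]
Order 2 then 1:
  2 Geminate Reduction: no change — [supafvupi]
  1 Progressive Voicing Assimilation: [supafvupi] → [supaffupi]
  result: [supaffupi]

1 then 2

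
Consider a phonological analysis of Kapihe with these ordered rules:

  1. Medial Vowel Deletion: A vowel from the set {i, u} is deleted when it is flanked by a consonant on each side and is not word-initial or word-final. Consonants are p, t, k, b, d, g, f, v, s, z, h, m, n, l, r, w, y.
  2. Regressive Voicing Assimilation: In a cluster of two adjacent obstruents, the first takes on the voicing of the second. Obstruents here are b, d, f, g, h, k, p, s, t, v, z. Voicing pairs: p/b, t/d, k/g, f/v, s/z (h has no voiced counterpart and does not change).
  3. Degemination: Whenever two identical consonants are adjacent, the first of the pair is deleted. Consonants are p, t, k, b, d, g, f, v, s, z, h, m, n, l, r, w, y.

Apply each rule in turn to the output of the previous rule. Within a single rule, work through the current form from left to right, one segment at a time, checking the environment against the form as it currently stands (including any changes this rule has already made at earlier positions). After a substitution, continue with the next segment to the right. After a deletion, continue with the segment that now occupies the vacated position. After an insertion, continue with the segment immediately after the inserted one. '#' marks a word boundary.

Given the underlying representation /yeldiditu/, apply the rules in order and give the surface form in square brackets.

[yeldtu]

1 Medial Vowel Deletion: [yeldiditu] → [yelddtu]
2 Regressive Voicing Assimilation: [yelddtu] → [yeldttu]
3 Degemination: [yeldttu] → [yeldtu]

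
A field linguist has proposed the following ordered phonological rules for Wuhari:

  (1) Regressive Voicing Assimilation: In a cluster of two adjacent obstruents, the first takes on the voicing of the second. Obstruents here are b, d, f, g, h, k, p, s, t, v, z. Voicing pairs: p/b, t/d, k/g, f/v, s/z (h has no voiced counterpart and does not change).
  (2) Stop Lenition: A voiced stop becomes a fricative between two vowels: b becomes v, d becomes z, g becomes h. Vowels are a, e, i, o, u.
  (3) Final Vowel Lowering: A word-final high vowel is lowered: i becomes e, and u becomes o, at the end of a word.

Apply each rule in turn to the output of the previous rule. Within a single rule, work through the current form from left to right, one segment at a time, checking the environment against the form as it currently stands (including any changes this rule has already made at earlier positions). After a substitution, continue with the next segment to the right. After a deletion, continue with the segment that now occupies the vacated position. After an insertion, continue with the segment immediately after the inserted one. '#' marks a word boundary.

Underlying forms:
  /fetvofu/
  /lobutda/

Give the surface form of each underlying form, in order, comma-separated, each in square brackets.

[fedvofo], [lovudda]

/fetvofu/:
  (1) Regressive Voicing Assimilation: [fetvofu] → [fedvofu]
  (2) Stop Lenition: no change — [fedvofu]
  (3) Final Vowel Lowering: [fedvofu] → [fedvofo]
/lobutda/:
  (1) Regressive Voicing Assimilation: [lobutda] → [lobudda]
  (2) Stop Lenition: [lobudda] → [lovudda]
  (3) Final Vowel Lowering: no change — [lovudda]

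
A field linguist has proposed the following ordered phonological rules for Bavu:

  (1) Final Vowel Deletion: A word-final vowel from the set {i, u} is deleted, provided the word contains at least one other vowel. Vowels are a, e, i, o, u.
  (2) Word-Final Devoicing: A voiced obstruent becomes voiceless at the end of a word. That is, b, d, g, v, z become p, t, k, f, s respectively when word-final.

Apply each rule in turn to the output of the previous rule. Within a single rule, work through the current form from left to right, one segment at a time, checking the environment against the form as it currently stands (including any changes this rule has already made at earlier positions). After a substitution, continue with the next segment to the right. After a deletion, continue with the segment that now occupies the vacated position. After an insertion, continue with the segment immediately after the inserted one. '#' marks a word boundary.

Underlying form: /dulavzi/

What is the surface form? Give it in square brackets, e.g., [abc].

[dulavs]

(1) Final Vowel Deletion: [dulavzi] → [dulavz]
(2) Word-Final Devoicing: [dulavz] → [dulavs]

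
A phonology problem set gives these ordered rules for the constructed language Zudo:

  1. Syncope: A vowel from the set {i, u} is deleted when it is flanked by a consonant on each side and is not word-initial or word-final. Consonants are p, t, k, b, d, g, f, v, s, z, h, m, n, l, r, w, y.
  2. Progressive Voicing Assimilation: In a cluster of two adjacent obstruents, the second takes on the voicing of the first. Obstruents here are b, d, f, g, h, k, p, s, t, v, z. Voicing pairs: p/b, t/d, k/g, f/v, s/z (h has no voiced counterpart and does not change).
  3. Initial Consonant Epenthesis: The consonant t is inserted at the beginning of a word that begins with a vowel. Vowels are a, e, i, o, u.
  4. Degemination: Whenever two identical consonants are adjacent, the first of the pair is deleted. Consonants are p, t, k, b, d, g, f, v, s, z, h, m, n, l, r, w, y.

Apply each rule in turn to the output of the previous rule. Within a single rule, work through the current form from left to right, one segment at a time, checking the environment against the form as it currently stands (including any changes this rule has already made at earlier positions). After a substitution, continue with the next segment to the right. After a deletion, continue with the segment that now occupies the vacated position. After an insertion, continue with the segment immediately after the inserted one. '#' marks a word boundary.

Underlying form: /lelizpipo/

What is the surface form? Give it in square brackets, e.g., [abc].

1 Syncope: [lelizpipo] → [lelzppo]
2 Progressive Voicing Assimilation: [lelzppo] → [lelzbbo]
3 Initial Consonant Epenthesis: no change — [lelzbbo]
4 Degemination: [lelzbbo] → [lelzbo]

[lelzbo]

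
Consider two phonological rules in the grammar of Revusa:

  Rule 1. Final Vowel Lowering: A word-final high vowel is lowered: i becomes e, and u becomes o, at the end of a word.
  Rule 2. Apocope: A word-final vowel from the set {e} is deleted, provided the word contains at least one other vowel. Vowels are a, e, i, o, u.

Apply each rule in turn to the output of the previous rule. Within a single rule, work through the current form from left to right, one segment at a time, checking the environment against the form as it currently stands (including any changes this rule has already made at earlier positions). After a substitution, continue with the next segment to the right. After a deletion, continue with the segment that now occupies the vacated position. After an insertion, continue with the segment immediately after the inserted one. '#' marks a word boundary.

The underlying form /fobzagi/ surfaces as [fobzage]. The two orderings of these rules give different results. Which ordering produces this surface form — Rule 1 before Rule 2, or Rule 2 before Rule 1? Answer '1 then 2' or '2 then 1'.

2 then 1

Order 1 then 2:
  1 Final Vowel Lowering: [fobzagi] → [fobzage]
  2 Apocope: [fobzage] → [fobzag]
  result: [fobzag]
Order 2 then 1:
  2 Apocope: no change — [fobzagi]
  1 Final Vowel Lowering: [fobzagi] → [fobzage]
  result: [fobzage]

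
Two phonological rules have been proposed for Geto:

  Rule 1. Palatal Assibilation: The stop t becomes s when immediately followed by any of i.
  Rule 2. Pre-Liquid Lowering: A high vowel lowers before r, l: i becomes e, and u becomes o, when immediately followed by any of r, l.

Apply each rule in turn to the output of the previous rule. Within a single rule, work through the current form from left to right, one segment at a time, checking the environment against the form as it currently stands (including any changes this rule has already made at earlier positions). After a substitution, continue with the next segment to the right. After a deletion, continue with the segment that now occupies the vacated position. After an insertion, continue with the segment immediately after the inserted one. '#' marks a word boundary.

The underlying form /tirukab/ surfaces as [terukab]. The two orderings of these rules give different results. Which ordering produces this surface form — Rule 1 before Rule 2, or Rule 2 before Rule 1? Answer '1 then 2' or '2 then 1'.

2 then 1

Order 1 then 2:
  1 Palatal Assibilation: [tirukab] → [sirukab]
  2 Pre-Liquid Lowering: [sirukab] → [serukab]
  result: [serukab]
Order 2 then 1:
  2 Pre-Liquid Lowering: [tirukab] → [terukab]
  1 Palatal Assibilation: no change — [terukab]
  result: [terukab]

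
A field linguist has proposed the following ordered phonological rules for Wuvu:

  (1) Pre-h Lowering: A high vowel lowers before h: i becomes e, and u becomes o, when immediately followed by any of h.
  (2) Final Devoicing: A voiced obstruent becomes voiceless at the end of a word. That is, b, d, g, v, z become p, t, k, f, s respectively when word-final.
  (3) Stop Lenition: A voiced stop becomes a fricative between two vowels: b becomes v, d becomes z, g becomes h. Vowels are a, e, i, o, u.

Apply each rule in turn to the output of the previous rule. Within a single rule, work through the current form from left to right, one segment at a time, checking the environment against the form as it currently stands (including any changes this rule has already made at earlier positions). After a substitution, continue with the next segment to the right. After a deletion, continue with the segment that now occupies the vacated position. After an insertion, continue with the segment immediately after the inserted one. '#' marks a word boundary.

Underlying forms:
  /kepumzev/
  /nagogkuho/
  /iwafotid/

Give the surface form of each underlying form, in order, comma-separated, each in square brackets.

/kepumzev/:
  (1) Pre-h Lowering: no change — [kepumzev]
  (2) Final Devoicing: [kepumzev] → [kepumzef]
  (3) Stop Lenition: no change — [kepumzef]
/nagogkuho/:
  (1) Pre-h Lowering: [nagogkuho] → [nagogkoho]
  (2) Final Devoicing: no change — [nagogkoho]
  (3) Stop Lenition: [nagogkoho] → [nahogkoho]
/iwafotid/:
  (1) Pre-h Lowering: no change — [iwafotid]
  (2) Final Devoicing: [iwafotid] → [iwafotit]
  (3) Stop Lenition: no change — [iwafotit]

[kepumzef], [nahogkoho], [iwafotit]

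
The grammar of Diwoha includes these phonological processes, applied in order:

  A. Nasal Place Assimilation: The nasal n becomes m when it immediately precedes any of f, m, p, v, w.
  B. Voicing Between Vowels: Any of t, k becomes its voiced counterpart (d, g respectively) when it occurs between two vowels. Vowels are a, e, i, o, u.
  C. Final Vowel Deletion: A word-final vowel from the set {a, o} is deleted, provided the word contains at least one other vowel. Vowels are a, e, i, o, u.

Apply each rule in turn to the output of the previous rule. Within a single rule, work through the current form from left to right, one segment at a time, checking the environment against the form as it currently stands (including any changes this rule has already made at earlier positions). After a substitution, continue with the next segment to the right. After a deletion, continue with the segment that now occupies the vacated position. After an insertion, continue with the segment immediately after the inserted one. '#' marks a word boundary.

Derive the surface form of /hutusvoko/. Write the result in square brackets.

A Nasal Place Assimilation: no change — [hutusvoko]
B Voicing Between Vowels: [hutusvoko] → [hudusvogo]
C Final Vowel Deletion: [hudusvogo] → [hudusvog]

[hudusvog]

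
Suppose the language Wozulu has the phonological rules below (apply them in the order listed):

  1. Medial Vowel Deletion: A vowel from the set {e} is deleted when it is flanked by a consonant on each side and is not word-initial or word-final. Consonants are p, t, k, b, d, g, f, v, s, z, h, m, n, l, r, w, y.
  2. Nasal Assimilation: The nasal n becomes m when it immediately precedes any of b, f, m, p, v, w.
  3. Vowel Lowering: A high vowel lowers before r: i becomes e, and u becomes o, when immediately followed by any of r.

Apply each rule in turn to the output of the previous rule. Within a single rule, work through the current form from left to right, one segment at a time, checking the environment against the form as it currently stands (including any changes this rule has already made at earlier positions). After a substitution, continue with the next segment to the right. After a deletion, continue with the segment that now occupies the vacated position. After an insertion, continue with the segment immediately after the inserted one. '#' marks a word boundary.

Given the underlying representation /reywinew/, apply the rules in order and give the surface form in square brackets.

1 Medial Vowel Deletion: [reywinew] → [rywinw]
2 Nasal Assimilation: [rywinw] → [rywimw]
3 Vowel Lowering: no change — [rywimw]

[rywimw]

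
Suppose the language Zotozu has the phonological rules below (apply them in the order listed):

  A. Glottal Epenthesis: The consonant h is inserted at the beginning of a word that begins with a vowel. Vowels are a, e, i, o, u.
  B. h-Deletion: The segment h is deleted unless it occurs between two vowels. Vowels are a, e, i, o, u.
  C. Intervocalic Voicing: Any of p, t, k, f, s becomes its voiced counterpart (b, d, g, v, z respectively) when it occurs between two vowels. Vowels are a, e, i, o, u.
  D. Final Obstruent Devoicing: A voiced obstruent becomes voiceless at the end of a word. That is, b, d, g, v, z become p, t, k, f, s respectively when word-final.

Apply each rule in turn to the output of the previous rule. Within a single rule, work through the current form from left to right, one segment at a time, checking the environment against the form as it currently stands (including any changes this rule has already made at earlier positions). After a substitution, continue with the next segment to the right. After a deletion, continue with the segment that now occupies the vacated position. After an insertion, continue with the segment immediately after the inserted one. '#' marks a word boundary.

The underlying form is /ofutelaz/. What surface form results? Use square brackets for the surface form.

[ovudelas]

A Glottal Epenthesis: [ofutelaz] → [hofutelaz]
B h-Deletion: [hofutelaz] → [ofutelaz]
C Intervocalic Voicing: [ofutelaz] → [ovudelaz]
D Final Obstruent Devoicing: [ovudelaz] → [ovudelas]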